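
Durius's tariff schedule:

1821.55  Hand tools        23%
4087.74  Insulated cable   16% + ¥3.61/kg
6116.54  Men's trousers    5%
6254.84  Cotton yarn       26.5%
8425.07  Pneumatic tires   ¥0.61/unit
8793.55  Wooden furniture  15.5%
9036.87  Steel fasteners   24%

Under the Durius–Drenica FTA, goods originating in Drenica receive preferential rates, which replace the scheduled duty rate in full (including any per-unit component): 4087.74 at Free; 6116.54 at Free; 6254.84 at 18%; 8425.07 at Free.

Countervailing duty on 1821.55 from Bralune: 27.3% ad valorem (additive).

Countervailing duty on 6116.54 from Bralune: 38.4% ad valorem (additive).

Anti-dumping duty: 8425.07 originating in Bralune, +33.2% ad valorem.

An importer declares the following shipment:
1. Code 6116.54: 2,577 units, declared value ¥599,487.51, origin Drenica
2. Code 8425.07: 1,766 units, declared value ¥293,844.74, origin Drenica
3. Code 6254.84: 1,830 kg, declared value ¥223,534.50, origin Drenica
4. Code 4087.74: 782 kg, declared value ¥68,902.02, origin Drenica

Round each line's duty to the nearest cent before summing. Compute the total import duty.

Line 1 (6116.54, Drenica, 2,577 units, ¥599,487.51):
Base rate for 6116.54 is 5%.
Origin Drenica qualifies under the Durius–Drenica agreement and 6116.54 is covered: preferential rate Free applies instead.
The additional-duty order on 6116.54 targets Bralune, not Drenica; it does not apply.
Duty = ¥599,487.51 × 0% = ¥0.00.
Line 2 (8425.07, Drenica, 1,766 units, ¥293,844.74):
Base rate for 8425.07 is ¥0.61/unit.
Origin Drenica qualifies under the Durius–Drenica agreement and 8425.07 is covered: preferential rate Free applies instead.
The additional-duty order on 8425.07 targets Bralune, not Drenica; it does not apply.
Duty = ¥293,844.74 × 0% = ¥0.00.
Line 3 (6254.84, Drenica, 1,830 kg, ¥223,534.50):
Base rate for 6254.84 is 26.5%.
Origin Drenica qualifies under the Durius–Drenica agreement and 6254.84 is covered: preferential rate 18% applies instead.
Duty = ¥223,534.50 × 18% = ¥40,236.21.
Line 4 (4087.74, Drenica, 782 kg, ¥68,902.02):
Base rate for 4087.74 is 16% + ¥3.61/kg.
Origin Drenica qualifies under the Durius–Drenica agreement and 4087.74 is covered: preferential rate Free applies instead.
Duty = ¥68,902.02 × 0% = ¥0.00.
Total = ¥0.00 + ¥0.00 + ¥40,236.21 + ¥0.00 = ¥40,236.21.

¥40,236.21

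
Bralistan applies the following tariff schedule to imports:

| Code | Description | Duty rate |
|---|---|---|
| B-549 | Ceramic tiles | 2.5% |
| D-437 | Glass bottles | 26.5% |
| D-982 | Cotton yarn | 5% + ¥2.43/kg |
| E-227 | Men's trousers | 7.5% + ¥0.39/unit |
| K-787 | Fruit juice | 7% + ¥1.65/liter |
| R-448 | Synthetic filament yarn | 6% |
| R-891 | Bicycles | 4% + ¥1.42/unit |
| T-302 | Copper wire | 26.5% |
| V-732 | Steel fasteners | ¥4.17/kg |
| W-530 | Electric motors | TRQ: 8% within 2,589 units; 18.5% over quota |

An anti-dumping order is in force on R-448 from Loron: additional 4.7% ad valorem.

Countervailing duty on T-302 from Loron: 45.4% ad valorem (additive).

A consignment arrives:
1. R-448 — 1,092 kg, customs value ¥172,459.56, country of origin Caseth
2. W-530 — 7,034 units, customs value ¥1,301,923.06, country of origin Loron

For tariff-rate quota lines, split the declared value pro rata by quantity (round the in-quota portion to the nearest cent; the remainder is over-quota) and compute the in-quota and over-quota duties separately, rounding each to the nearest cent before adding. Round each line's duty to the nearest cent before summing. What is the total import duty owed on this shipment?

¥200,887.54

Line 1 (R-448, Caseth, 1,092 kg, ¥172,459.56):
Base rate for R-448 is 6%.
The additional-duty order on R-448 targets Loron, not Caseth; it does not apply.
Duty = ¥172,459.56 × 6% = ¥10,347.57.
Line 2 (W-530, Loron, 7,034 units, ¥1,301,923.06):
Code W-530 is under a tariff-rate quota (threshold 2,589 units). In-quota: 2,589 units at 8%; over-quota: 4,445 units at 18.5%.
Pro-rata value split: in-quota = ¥1,301,923.06 × 2,589/7,034 = ¥479,198.01; over-quota = ¥1,301,923.06 − ¥479,198.01 = ¥822,725.05.
In-quota duty = ¥479,198.01 × 8% = ¥38,335.84. Over-quota duty = ¥822,725.05 × 18.5% = ¥152,204.13.
Line duty = ¥38,335.84 + ¥152,204.13 = ¥190,539.97.
Total = ¥10,347.57 + ¥190,539.97 = ¥200,887.54.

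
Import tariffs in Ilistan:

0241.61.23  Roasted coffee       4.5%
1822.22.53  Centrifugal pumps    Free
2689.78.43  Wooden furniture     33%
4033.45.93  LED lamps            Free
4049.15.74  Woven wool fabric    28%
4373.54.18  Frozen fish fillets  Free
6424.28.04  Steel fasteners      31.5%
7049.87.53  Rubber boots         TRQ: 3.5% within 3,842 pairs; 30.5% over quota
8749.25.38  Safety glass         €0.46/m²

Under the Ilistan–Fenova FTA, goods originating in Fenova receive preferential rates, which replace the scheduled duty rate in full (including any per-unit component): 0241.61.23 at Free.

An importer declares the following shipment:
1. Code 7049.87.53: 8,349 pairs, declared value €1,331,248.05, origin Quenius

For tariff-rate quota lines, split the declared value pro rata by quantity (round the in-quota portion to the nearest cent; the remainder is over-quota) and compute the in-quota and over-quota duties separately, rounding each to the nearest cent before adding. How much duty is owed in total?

€240,626.79

Line 1 (7049.87.53, Quenius, 8,349 pairs, €1,331,248.05):
Code 7049.87.53 is under a tariff-rate quota (threshold 3,842 pairs). In-quota: 3,842 pairs at 3.5%; over-quota: 4,507 pairs at 30.5%.
Pro-rata value split: in-quota = €1,331,248.05 × 3,842/8,349 = €612,606.90; over-quota = €1,331,248.05 − €612,606.90 = €718,641.15.
In-quota duty = €612,606.90 × 3.5% = €21,441.24. Over-quota duty = €718,641.15 × 30.5% = €219,185.55.
Line duty = €21,441.24 + €219,185.55 = €240,626.79.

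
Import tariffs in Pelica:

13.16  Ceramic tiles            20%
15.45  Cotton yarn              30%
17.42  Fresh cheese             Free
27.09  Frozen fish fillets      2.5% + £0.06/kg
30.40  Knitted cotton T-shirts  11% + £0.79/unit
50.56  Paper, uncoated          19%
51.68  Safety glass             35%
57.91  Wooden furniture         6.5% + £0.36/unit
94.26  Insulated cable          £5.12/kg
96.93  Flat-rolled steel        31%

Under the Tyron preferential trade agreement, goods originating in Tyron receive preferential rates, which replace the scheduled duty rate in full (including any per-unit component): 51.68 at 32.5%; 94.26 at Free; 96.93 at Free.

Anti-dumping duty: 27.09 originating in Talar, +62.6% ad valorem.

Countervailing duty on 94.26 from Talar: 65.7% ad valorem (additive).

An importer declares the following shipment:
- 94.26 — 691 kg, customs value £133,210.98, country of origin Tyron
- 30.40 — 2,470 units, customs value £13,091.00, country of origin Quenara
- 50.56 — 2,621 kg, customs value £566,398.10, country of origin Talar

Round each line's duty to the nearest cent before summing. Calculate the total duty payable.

Line 1 (94.26, Tyron, 691 kg, £133,210.98):
Base rate for 94.26 is £5.12/kg.
Origin Tyron qualifies under the Pelica–Tyron agreement and 94.26 is covered: preferential rate Free applies instead.
The additional-duty order on 94.26 targets Talar, not Tyron; it does not apply.
Duty = £133,210.98 × 0% = £0.00.
Line 2 (30.40, Quenara, 2,470 units, £13,091.00):
Base rate for 30.40 is 11% + £0.79/unit.
Duty = £13,091.00 × 11% + 2,470 × £0.79 = £3,391.31.
Line 3 (50.56, Talar, 2,621 kg, £566,398.10):
Base rate for 50.56 is 19%.
Duty = £566,398.10 × 19% = £107,615.64.
Total = £0.00 + £3,391.31 + £107,615.64 = £111,006.95.

£111,006.95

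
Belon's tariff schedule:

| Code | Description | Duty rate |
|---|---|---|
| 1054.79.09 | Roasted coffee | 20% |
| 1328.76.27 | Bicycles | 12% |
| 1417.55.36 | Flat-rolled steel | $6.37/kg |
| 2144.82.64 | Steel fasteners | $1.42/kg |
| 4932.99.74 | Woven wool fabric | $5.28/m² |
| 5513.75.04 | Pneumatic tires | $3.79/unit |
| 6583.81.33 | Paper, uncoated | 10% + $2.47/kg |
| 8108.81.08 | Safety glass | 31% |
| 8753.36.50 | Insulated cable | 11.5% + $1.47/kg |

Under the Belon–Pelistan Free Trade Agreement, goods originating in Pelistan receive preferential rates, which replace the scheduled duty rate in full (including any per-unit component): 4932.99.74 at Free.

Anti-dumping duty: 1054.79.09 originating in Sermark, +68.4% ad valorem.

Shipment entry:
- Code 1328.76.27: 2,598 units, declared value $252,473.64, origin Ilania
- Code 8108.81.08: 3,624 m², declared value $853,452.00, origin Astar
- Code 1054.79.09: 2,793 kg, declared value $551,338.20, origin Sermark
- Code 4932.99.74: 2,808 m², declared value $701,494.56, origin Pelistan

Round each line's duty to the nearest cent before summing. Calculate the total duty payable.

$782,249.93

Line 1 (1328.76.27, Ilania, 2,598 units, $252,473.64):
Base rate for 1328.76.27 is 12%.
Duty = $252,473.64 × 12% = $30,296.84.
Line 2 (8108.81.08, Astar, 3,624 m², $853,452.00):
Base rate for 8108.81.08 is 31%.
Duty = $853,452.00 × 31% = $264,570.12.
Line 3 (1054.79.09, Sermark, 2,793 kg, $551,338.20):
Base rate for 1054.79.09 is 20%.
Additional duty on 1054.79.09 from Sermark: +68.4%. Applied ad valorem rate: 20% + 68.4% = 88.4%.
Duty = $551,338.20 × 88.4% = $487,382.97.
Line 4 (4932.99.74, Pelistan, 2,808 m², $701,494.56):
Base rate for 4932.99.74 is $5.28/m².
Origin Pelistan qualifies under the Belon–Pelistan agreement and 4932.99.74 is covered: preferential rate Free applies instead.
Duty = $701,494.56 × 0% = $0.00.
Total = $30,296.84 + $264,570.12 + $487,382.97 + $0.00 = $782,249.93.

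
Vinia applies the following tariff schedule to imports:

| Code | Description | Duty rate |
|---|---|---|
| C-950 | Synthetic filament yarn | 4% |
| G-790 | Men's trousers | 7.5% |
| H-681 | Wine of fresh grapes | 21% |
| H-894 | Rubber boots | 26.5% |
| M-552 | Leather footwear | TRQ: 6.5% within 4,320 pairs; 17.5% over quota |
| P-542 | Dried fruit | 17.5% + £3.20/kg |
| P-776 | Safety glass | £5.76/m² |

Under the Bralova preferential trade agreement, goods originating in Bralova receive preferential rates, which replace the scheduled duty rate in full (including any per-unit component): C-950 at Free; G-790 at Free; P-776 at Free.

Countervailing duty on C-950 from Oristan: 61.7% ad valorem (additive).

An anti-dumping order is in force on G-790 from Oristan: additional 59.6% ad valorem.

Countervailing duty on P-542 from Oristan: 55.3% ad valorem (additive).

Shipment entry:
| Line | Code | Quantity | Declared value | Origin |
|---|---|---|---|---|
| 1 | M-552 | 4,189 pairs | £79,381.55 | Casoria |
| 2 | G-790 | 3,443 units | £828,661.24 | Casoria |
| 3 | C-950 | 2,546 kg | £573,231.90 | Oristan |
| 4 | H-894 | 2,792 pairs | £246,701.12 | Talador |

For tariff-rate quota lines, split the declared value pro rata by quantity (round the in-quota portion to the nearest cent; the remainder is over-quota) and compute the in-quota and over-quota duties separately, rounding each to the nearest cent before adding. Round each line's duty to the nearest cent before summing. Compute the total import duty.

£509,298.55

Line 1 (M-552, Casoria, 4,189 pairs, £79,381.55):
Code M-552 is under a tariff-rate quota (threshold 4,320 pairs). Quantity 4,189 pairs is within the quota, so the in-quota rate 6.5% applies to the full value.
Duty = £79,381.55 × 6.5% = £5,159.80.
Line 2 (G-790, Casoria, 3,443 units, £828,661.24):
Base rate for G-790 is 7.5%.
G-790 has an FTA preferential rate, but origin Casoria is not Bralova; base rate stands.
The additional-duty order on G-790 targets Oristan, not Casoria; it does not apply.
Duty = £828,661.24 × 7.5% = £62,149.59.
Line 3 (C-950, Oristan, 2,546 kg, £573,231.90):
Base rate for C-950 is 4%.
C-950 has an FTA preferential rate, but origin Oristan is not Bralova; base rate stands.
Additional duty on C-950 from Oristan: +61.7%. Applied ad valorem rate: 4% + 61.7% = 65.7%.
Duty = £573,231.90 × 65.7% = £376,613.36.
Line 4 (H-894, Talador, 2,792 pairs, £246,701.12):
Base rate for H-894 is 26.5%.
Duty = £246,701.12 × 26.5% = £65,375.80.
Total = £5,159.80 + £62,149.59 + £376,613.36 + £65,375.80 = £509,298.55.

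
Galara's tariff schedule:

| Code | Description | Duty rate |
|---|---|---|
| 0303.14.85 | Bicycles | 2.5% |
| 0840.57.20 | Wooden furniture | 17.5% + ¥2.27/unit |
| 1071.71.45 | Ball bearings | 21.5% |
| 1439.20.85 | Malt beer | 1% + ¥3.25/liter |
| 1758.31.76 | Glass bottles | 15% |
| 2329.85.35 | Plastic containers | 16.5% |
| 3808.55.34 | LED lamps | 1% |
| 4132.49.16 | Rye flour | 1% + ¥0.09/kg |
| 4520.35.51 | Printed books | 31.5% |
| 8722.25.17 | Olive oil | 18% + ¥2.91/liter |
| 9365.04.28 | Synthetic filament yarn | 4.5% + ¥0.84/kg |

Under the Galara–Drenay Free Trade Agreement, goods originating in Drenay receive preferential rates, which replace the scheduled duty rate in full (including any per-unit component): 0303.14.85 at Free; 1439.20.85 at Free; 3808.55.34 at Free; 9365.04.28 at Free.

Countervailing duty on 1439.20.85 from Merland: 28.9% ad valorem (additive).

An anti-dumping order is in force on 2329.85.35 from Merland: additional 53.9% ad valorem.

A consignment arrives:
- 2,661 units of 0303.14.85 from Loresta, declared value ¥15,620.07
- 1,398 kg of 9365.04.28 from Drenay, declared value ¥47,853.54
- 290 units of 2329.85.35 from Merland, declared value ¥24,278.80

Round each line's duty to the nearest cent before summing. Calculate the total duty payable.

Line 1 (0303.14.85, Loresta, 2,661 units, ¥15,620.07):
Base rate for 0303.14.85 is 2.5%.
0303.14.85 has an FTA preferential rate, but origin Loresta is not Drenay; base rate stands.
Duty = ¥15,620.07 × 2.5% = ¥390.50.
Line 2 (9365.04.28, Drenay, 1,398 kg, ¥47,853.54):
Base rate for 9365.04.28 is 4.5% + ¥0.84/kg.
Origin Drenay qualifies under the Galara–Drenay agreement and 9365.04.28 is covered: preferential rate Free applies instead.
Duty = ¥47,853.54 × 0% = ¥0.00.
Line 3 (2329.85.35, Merland, 290 units, ¥24,278.80):
Base rate for 2329.85.35 is 16.5%.
Additional duty on 2329.85.35 from Merland: +53.9%. Applied ad valorem rate: 16.5% + 53.9% = 70.4%.
Duty = ¥24,278.80 × 70.4% = ¥17,092.28.
Total = ¥390.50 + ¥0.00 + ¥17,092.28 = ¥17,482.78.

¥17,482.78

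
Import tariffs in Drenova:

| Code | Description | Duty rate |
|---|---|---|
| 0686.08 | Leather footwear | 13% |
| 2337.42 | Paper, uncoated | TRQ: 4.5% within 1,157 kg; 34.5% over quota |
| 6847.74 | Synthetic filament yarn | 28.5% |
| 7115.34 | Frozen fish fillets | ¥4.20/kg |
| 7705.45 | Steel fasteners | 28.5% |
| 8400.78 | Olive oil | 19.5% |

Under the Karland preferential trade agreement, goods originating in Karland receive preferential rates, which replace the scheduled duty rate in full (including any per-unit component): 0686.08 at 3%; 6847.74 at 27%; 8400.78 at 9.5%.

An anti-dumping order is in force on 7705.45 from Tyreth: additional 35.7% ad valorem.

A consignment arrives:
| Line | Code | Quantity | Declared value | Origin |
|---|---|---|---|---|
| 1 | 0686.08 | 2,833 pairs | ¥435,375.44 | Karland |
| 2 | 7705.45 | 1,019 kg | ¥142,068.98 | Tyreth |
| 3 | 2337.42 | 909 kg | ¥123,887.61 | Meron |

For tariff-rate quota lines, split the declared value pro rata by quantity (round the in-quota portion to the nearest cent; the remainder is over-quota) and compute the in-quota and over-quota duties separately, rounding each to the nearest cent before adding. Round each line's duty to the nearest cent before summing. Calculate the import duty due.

¥109,844.49

Line 1 (0686.08, Karland, 2,833 pairs, ¥435,375.44):
Base rate for 0686.08 is 13%.
Origin Karland qualifies under the Drenova–Karland agreement and 0686.08 is covered: preferential rate 3% applies instead.
Duty = ¥435,375.44 × 3% = ¥13,061.26.
Line 2 (7705.45, Tyreth, 1,019 kg, ¥142,068.98):
Base rate for 7705.45 is 28.5%.
Additional duty on 7705.45 from Tyreth: +35.7%. Applied ad valorem rate: 28.5% + 35.7% = 64.2%.
Duty = ¥142,068.98 × 64.2% = ¥91,208.29.
Line 3 (2337.42, Meron, 909 kg, ¥123,887.61):
Code 2337.42 is under a tariff-rate quota (threshold 1,157 kg). Quantity 909 kg is within the quota, so the in-quota rate 4.5% applies to the full value.
Duty = ¥123,887.61 × 4.5% = ¥5,574.94.
Total = ¥13,061.26 + ¥91,208.29 + ¥5,574.94 = ¥109,844.49.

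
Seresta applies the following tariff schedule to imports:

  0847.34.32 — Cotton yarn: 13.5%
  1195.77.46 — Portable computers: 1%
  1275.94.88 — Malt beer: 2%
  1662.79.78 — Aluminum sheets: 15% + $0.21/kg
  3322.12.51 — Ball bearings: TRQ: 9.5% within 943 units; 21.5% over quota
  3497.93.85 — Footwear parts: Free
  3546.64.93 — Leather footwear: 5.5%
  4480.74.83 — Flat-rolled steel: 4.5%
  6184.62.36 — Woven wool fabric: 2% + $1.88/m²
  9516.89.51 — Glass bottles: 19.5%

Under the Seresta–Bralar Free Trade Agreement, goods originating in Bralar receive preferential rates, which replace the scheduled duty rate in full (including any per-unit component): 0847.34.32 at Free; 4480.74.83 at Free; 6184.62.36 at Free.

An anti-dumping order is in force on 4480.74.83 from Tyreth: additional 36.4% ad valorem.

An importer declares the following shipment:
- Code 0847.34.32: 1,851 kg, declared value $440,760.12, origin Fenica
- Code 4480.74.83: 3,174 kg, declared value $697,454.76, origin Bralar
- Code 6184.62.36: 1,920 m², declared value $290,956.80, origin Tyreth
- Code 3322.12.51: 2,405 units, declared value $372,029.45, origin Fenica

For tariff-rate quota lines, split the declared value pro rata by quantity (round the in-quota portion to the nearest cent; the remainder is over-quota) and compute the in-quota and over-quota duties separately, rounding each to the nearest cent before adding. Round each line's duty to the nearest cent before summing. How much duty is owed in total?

$131,412.97

Line 1 (0847.34.32, Fenica, 1,851 kg, $440,760.12):
Base rate for 0847.34.32 is 13.5%.
0847.34.32 has an FTA preferential rate, but origin Fenica is not Bralar; base rate stands.
Duty = $440,760.12 × 13.5% = $59,502.62.
Line 2 (4480.74.83, Bralar, 3,174 kg, $697,454.76):
Base rate for 4480.74.83 is 4.5%.
Origin Bralar qualifies under the Seresta–Bralar agreement and 4480.74.83 is covered: preferential rate Free applies instead.
The additional-duty order on 4480.74.83 targets Tyreth, not Bralar; it does not apply.
Duty = $697,454.76 × 0% = $0.00.
Line 3 (6184.62.36, Tyreth, 1,920 m², $290,956.80):
Base rate for 6184.62.36 is 2% + $1.88/m².
6184.62.36 has an FTA preferential rate, but origin Tyreth is not Bralar; base rate stands.
Duty = $290,956.80 × 2% + 1,920 × $1.88 = $9,428.74.
Line 4 (3322.12.51, Fenica, 2,405 units, $372,029.45):
Code 3322.12.51 is under a tariff-rate quota (threshold 943 units). In-quota: 943 units at 9.5%; over-quota: 1,462 units at 21.5%.
Pro-rata value split: in-quota = $372,029.45 × 943/2,405 = $145,872.67; over-quota = $372,029.45 − $145,872.67 = $226,156.78.
In-quota duty = $145,872.67 × 9.5% = $13,857.90. Over-quota duty = $226,156.78 × 21.5% = $48,623.71.
Line duty = $13,857.90 + $48,623.71 = $62,481.61.
Total = $59,502.62 + $0.00 + $9,428.74 + $62,481.61 = $131,412.97.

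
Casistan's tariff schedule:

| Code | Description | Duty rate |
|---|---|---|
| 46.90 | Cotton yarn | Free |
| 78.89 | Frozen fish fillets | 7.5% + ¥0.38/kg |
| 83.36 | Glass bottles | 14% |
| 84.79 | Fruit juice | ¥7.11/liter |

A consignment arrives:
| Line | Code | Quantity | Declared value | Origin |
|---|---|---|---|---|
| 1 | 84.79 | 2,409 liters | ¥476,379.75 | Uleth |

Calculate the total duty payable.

Line 1 (84.79, Uleth, 2,409 liters, ¥476,379.75):
Base rate for 84.79 is ¥7.11/liter.
Duty = 2,409 × ¥7.11 = ¥17,127.99.

¥17,127.99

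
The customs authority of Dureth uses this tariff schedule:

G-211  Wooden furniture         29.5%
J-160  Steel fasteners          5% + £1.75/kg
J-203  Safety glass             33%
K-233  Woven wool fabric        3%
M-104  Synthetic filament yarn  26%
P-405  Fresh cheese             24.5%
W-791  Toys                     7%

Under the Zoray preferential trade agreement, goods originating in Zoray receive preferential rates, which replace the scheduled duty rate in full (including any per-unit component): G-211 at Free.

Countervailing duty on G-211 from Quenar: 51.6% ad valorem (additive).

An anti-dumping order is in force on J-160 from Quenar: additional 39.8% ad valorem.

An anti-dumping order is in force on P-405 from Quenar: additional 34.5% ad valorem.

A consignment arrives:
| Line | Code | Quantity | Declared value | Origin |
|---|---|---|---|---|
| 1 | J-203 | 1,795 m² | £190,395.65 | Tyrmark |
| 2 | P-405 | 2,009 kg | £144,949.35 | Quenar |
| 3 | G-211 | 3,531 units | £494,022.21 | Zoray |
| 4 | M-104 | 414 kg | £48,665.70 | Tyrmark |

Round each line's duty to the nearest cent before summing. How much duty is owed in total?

£161,003.76

Line 1 (J-203, Tyrmark, 1,795 m², £190,395.65):
Base rate for J-203 is 33%.
Duty = £190,395.65 × 33% = £62,830.56.
Line 2 (P-405, Quenar, 2,009 kg, £144,949.35):
Base rate for P-405 is 24.5%.
Additional duty on P-405 from Quenar: +34.5%. Applied ad valorem rate: 24.5% + 34.5% = 59%.
Duty = £144,949.35 × 59% = £85,520.12.
Line 3 (G-211, Zoray, 3,531 units, £494,022.21):
Base rate for G-211 is 29.5%.
Origin Zoray qualifies under the Dureth–Zoray agreement and G-211 is covered: preferential rate Free applies instead.
The additional-duty order on G-211 targets Quenar, not Zoray; it does not apply.
Duty = £494,022.21 × 0% = £0.00.
Line 4 (M-104, Tyrmark, 414 kg, £48,665.70):
Base rate for M-104 is 26%.
Duty = £48,665.70 × 26% = £12,653.08.
Total = £62,830.56 + £85,520.12 + £0.00 + £12,653.08 = £161,003.76.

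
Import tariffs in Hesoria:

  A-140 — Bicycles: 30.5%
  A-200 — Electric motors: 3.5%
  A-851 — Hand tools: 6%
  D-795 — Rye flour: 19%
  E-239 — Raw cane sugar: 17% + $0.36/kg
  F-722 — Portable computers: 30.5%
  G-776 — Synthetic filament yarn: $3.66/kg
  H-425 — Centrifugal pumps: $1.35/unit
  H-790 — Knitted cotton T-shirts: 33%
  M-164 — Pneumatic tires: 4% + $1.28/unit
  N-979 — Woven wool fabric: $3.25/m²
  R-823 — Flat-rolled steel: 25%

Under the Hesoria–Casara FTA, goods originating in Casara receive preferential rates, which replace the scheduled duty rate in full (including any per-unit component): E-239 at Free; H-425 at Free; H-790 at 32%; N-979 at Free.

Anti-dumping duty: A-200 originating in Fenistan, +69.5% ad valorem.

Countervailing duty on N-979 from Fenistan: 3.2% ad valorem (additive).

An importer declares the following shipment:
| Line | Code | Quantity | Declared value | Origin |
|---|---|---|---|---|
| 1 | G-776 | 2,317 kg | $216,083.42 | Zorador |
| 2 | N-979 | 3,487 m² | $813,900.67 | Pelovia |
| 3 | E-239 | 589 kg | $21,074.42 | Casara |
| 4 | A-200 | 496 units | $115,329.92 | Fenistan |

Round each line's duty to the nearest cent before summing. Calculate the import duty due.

$104,003.81

Line 1 (G-776, Zorador, 2,317 kg, $216,083.42):
Base rate for G-776 is $3.66/kg.
Duty = 2,317 × $3.66 = $8,480.22.
Line 2 (N-979, Pelovia, 3,487 m², $813,900.67):
Base rate for N-979 is $3.25/m².
N-979 has an FTA preferential rate, but origin Pelovia is not Casara; base rate stands.
The additional-duty order on N-979 targets Fenistan, not Pelovia; it does not apply.
Duty = 3,487 × $3.25 = $11,332.75.
Line 3 (E-239, Casara, 589 kg, $21,074.42):
Base rate for E-239 is 17% + $0.36/kg.
Origin Casara qualifies under the Hesoria–Casara agreement and E-239 is covered: preferential rate Free applies instead.
Duty = $21,074.42 × 0% = $0.00.
Line 4 (A-200, Fenistan, 496 units, $115,329.92):
Base rate for A-200 is 3.5%.
Additional duty on A-200 from Fenistan: +69.5%. Applied ad valorem rate: 3.5% + 69.5% = 73%.
Duty = $115,329.92 × 73% = $84,190.84.
Total = $8,480.22 + $11,332.75 + $0.00 + $84,190.84 = $104,003.81.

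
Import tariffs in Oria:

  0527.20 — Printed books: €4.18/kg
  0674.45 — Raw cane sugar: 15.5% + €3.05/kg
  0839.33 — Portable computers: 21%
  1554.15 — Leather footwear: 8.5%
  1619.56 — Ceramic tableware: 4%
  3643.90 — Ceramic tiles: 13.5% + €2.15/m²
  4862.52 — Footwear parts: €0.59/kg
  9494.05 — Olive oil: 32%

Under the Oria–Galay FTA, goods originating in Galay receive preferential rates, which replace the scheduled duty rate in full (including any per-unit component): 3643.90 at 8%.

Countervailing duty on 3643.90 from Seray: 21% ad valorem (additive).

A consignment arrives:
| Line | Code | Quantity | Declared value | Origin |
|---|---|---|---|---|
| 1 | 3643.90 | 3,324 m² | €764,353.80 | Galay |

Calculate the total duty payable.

€61,148.30

Line 1 (3643.90, Galay, 3,324 m², €764,353.80):
Base rate for 3643.90 is 13.5% + €2.15/m².
Origin Galay qualifies under the Oria–Galay agreement and 3643.90 is covered: preferential rate 8% applies instead.
The additional-duty order on 3643.90 targets Seray, not Galay; it does not apply.
Duty = €764,353.80 × 8% = €61,148.30.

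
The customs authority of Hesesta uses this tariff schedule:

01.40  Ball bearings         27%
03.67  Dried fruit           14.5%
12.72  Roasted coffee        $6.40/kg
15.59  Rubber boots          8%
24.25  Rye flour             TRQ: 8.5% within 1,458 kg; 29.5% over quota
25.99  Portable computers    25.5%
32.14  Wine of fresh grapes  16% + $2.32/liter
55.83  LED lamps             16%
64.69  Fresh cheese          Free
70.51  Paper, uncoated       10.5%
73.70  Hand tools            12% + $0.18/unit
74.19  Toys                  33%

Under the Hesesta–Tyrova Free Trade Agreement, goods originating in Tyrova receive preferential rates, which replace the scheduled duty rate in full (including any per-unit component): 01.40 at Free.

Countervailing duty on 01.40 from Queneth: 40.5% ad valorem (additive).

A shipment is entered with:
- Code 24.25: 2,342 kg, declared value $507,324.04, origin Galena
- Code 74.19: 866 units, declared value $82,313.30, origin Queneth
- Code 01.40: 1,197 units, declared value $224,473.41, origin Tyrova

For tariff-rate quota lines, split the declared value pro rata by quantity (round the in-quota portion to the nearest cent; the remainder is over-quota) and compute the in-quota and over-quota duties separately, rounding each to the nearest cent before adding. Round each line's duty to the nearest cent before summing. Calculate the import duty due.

Line 1 (24.25, Galena, 2,342 kg, $507,324.04):
Code 24.25 is under a tariff-rate quota (threshold 1,458 kg). In-quota: 1,458 kg at 8.5%; over-quota: 884 kg at 29.5%.
Pro-rata value split: in-quota = $507,324.04 × 1,458/2,342 = $315,831.96; over-quota = $507,324.04 − $315,831.96 = $191,492.08.
In-quota duty = $315,831.96 × 8.5% = $26,845.72. Over-quota duty = $191,492.08 × 29.5% = $56,490.16.
Line duty = $26,845.72 + $56,490.16 = $83,335.88.
Line 2 (74.19, Queneth, 866 units, $82,313.30):
Base rate for 74.19 is 33%.
Duty = $82,313.30 × 33% = $27,163.39.
Line 3 (01.40, Tyrova, 1,197 units, $224,473.41):
Base rate for 01.40 is 27%.
Origin Tyrova qualifies under the Hesesta–Tyrova agreement and 01.40 is covered: preferential rate Free applies instead.
The additional-duty order on 01.40 targets Queneth, not Tyrova; it does not apply.
Duty = $224,473.41 × 0% = $0.00.
Total = $83,335.88 + $27,163.39 + $0.00 = $110,499.27.

$110,499.27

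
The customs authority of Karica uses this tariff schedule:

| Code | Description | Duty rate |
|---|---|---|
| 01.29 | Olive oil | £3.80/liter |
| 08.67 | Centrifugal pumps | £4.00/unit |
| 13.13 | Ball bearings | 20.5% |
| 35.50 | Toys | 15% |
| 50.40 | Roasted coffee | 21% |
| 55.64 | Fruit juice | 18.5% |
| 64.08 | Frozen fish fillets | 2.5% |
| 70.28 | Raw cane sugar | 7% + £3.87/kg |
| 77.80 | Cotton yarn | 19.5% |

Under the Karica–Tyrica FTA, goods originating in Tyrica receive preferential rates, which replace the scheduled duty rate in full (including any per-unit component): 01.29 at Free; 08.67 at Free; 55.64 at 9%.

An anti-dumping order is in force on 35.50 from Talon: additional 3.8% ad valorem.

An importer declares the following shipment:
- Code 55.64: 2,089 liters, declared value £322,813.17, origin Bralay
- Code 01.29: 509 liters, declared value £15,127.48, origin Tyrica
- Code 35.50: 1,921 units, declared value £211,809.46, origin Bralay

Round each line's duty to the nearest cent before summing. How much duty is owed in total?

£91,491.86

Line 1 (55.64, Bralay, 2,089 liters, £322,813.17):
Base rate for 55.64 is 18.5%.
55.64 has an FTA preferential rate, but origin Bralay is not Tyrica; base rate stands.
Duty = £322,813.17 × 18.5% = £59,720.44.
Line 2 (01.29, Tyrica, 509 liters, £15,127.48):
Base rate for 01.29 is £3.80/liter.
Origin Tyrica qualifies under the Karica–Tyrica agreement and 01.29 is covered: preferential rate Free applies instead.
Duty = £15,127.48 × 0% = £0.00.
Line 3 (35.50, Bralay, 1,921 units, £211,809.46):
Base rate for 35.50 is 15%.
The additional-duty order on 35.50 targets Talon, not Bralay; it does not apply.
Duty = £211,809.46 × 15% = £31,771.42.
Total = £59,720.44 + £0.00 + £31,771.42 = £91,491.86.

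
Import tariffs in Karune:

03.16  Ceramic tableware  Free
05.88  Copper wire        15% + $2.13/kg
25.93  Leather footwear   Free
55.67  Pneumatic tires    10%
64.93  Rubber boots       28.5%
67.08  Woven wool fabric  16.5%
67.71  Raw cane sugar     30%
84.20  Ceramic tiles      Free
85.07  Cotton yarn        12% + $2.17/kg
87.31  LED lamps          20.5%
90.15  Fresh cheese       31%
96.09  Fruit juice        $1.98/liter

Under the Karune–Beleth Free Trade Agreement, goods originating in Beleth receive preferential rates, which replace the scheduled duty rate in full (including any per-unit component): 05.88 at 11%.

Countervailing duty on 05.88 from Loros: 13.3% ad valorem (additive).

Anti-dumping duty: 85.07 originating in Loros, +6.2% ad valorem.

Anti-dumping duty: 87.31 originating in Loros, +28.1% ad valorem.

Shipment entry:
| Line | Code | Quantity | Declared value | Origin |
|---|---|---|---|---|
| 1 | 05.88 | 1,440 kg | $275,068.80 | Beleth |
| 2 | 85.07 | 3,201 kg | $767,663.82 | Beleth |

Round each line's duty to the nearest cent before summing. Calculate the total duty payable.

$129,323.40

Line 1 (05.88, Beleth, 1,440 kg, $275,068.80):
Base rate for 05.88 is 15% + $2.13/kg.
Origin Beleth qualifies under the Karune–Beleth agreement and 05.88 is covered: preferential rate 11% applies instead.
The additional-duty order on 05.88 targets Loros, not Beleth; it does not apply.
Duty = $275,068.80 × 11% = $30,257.57.
Line 2 (85.07, Beleth, 3,201 kg, $767,663.82):
Base rate for 85.07 is 12% + $2.17/kg.
Origin Beleth is the FTA partner but 85.07 is not on the preference list; base rate stands.
The additional-duty order on 85.07 targets Loros, not Beleth; it does not apply.
Duty = $767,663.82 × 12% + 3,201 × $2.17 = $99,065.83.
Total = $30,257.57 + $99,065.83 = $129,323.40.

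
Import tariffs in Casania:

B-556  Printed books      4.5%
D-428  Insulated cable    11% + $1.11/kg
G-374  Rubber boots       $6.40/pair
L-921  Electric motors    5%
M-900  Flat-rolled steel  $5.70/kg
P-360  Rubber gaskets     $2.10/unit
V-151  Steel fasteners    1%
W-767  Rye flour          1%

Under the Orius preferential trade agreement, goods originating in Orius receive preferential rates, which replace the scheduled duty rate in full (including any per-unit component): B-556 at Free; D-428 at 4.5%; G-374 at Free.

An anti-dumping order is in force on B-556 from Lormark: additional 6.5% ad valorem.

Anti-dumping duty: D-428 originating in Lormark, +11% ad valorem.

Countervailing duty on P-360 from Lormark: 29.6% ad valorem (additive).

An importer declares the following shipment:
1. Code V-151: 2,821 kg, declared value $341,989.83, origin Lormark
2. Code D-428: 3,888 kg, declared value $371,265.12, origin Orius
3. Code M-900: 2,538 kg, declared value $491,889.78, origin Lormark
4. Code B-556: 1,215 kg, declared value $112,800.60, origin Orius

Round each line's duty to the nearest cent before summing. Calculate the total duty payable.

Line 1 (V-151, Lormark, 2,821 kg, $341,989.83):
Base rate for V-151 is 1%.
Duty = $341,989.83 × 1% = $3,419.90.
Line 2 (D-428, Orius, 3,888 kg, $371,265.12):
Base rate for D-428 is 11% + $1.11/kg.
Origin Orius qualifies under the Casania–Orius agreement and D-428 is covered: preferential rate 4.5% applies instead.
The additional-duty order on D-428 targets Lormark, not Orius; it does not apply.
Duty = $371,265.12 × 4.5% = $16,706.93.
Line 3 (M-900, Lormark, 2,538 kg, $491,889.78):
Base rate for M-900 is $5.70/kg.
Duty = 2,538 × $5.70 = $14,466.60.
Line 4 (B-556, Orius, 1,215 kg, $112,800.60):
Base rate for B-556 is 4.5%.
Origin Orius qualifies under the Casania–Orius agreement and B-556 is covered: preferential rate Free applies instead.
The additional-duty order on B-556 targets Lormark, not Orius; it does not apply.
Duty = $112,800.60 × 0% = $0.00.
Total = $3,419.90 + $16,706.93 + $14,466.60 + $0.00 = $34,593.43.

$34,593.43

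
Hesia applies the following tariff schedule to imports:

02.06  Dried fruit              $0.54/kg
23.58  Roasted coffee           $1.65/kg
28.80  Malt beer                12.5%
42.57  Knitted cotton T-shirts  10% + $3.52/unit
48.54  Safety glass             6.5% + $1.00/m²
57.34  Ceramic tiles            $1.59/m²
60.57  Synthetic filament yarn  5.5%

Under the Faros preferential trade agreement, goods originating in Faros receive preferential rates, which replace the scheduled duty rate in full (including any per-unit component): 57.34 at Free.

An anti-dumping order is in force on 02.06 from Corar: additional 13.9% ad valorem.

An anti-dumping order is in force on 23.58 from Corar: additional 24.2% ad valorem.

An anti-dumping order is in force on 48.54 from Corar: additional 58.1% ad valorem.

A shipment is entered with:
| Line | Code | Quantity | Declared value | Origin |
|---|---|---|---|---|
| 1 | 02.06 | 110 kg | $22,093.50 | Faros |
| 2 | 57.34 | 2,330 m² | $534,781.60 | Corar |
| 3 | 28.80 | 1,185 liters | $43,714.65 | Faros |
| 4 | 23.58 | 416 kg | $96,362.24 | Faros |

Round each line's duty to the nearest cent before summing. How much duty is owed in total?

Line 1 (02.06, Faros, 110 kg, $22,093.50):
Base rate for 02.06 is $0.54/kg.
Origin Faros is the FTA partner but 02.06 is not on the preference list; base rate stands.
The additional-duty order on 02.06 targets Corar, not Faros; it does not apply.
Duty = 110 × $0.54 = $59.40.
Line 2 (57.34, Corar, 2,330 m², $534,781.60):
Base rate for 57.34 is $1.59/m².
57.34 has an FTA preferential rate, but origin Corar is not Faros; base rate stands.
Duty = 2,330 × $1.59 = $3,704.70.
Line 3 (28.80, Faros, 1,185 liters, $43,714.65):
Base rate for 28.80 is 12.5%.
Origin Faros is the FTA partner but 28.80 is not on the preference list; base rate stands.
Duty = $43,714.65 × 12.5% = $5,464.33.
Line 4 (23.58, Faros, 416 kg, $96,362.24):
Base rate for 23.58 is $1.65/kg.
Origin Faros is the FTA partner but 23.58 is not on the preference list; base rate stands.
The additional-duty order on 23.58 targets Corar, not Faros; it does not apply.
Duty = 416 × $1.65 = $686.40.
Total = $59.40 + $3,704.70 + $5,464.33 + $686.40 = $9,914.83.

$9,914.83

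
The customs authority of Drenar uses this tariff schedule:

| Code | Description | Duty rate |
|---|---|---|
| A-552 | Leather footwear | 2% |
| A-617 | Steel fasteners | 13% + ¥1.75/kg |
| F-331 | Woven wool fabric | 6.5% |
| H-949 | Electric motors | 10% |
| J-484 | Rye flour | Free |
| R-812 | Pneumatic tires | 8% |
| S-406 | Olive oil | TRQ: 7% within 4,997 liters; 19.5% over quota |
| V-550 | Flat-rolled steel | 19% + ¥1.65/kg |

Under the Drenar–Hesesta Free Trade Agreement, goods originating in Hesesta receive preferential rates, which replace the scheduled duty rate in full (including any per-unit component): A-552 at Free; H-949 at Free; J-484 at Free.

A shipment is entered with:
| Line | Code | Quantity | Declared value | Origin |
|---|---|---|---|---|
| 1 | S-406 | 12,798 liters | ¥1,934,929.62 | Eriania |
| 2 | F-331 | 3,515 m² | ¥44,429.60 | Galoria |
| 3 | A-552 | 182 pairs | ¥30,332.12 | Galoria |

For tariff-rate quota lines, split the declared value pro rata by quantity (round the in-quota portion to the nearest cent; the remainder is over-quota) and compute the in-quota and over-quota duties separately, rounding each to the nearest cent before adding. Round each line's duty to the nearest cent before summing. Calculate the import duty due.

¥286,368.78

Line 1 (S-406, Eriania, 12,798 liters, ¥1,934,929.62):
Code S-406 is under a tariff-rate quota (threshold 4,997 liters). In-quota: 4,997 liters at 7%; over-quota: 7,801 liters at 19.5%.
Pro-rata value split: in-quota = ¥1,934,929.62 × 4,997/12,798 = ¥755,496.43; over-quota = ¥1,934,929.62 − ¥755,496.43 = ¥1,179,433.19.
In-quota duty = ¥755,496.43 × 7% = ¥52,884.75. Over-quota duty = ¥1,179,433.19 × 19.5% = ¥229,989.47.
Line duty = ¥52,884.75 + ¥229,989.47 = ¥282,874.22.
Line 2 (F-331, Galoria, 3,515 m², ¥44,429.60):
Base rate for F-331 is 6.5%.
Duty = ¥44,429.60 × 6.5% = ¥2,887.92.
Line 3 (A-552, Galoria, 182 pairs, ¥30,332.12):
Base rate for A-552 is 2%.
A-552 has an FTA preferential rate, but origin Galoria is not Hesesta; base rate stands.
Duty = ¥30,332.12 × 2% = ¥606.64.
Total = ¥282,874.22 + ¥2,887.92 + ¥606.64 = ¥286,368.78.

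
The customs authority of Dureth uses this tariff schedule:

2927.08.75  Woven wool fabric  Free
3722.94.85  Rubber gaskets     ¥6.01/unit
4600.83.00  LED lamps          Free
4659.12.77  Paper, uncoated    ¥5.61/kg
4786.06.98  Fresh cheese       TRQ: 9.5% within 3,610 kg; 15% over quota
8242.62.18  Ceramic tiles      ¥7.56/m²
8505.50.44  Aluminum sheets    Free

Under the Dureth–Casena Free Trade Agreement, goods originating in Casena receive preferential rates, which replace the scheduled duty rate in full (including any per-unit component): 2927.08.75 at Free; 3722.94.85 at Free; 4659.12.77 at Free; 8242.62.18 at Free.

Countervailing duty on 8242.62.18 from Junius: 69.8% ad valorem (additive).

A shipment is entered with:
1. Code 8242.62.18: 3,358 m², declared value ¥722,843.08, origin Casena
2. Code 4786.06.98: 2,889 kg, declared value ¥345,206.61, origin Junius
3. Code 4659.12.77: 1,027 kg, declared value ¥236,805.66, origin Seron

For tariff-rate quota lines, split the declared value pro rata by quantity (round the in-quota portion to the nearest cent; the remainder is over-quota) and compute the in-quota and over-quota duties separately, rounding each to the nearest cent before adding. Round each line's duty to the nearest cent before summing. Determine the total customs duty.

¥38,556.10

Line 1 (8242.62.18, Casena, 3,358 m², ¥722,843.08):
Base rate for 8242.62.18 is ¥7.56/m².
Origin Casena qualifies under the Dureth–Casena agreement and 8242.62.18 is covered: preferential rate Free applies instead.
The additional-duty order on 8242.62.18 targets Junius, not Casena; it does not apply.
Duty = ¥722,843.08 × 0% = ¥0.00.
Line 2 (4786.06.98, Junius, 2,889 kg, ¥345,206.61):
Code 4786.06.98 is under a tariff-rate quota (threshold 3,610 kg). Quantity 2,889 kg is within the quota, so the in-quota rate 9.5% applies to the full value.
Duty = ¥345,206.61 × 9.5% = ¥32,794.63.
Line 3 (4659.12.77, Seron, 1,027 kg, ¥236,805.66):
Base rate for 4659.12.77 is ¥5.61/kg.
4659.12.77 has an FTA preferential rate, but origin Seron is not Casena; base rate stands.
Duty = 1,027 × ¥5.61 = ¥5,761.47.
Total = ¥0.00 + ¥32,794.63 + ¥5,761.47 = ¥38,556.10.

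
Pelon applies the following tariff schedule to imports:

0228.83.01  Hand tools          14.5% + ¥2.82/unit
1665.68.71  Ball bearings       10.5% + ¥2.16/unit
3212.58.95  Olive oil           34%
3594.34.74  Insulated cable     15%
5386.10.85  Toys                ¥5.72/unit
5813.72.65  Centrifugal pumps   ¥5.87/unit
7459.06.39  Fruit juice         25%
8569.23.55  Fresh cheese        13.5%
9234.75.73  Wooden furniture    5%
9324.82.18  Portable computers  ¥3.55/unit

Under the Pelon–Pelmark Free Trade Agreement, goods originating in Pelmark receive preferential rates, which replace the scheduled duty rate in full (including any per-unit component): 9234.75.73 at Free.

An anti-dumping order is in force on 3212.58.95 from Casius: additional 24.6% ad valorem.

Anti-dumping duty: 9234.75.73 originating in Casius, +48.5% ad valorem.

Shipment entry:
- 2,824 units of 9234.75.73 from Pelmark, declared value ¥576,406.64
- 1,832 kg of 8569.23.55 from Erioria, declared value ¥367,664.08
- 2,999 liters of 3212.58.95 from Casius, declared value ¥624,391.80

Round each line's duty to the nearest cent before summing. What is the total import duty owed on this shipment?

¥415,528.24

Line 1 (9234.75.73, Pelmark, 2,824 units, ¥576,406.64):
Base rate for 9234.75.73 is 5%.
Origin Pelmark qualifies under the Pelon–Pelmark agreement and 9234.75.73 is covered: preferential rate Free applies instead.
The additional-duty order on 9234.75.73 targets Casius, not Pelmark; it does not apply.
Duty = ¥576,406.64 × 0% = ¥0.00.
Line 2 (8569.23.55, Erioria, 1,832 kg, ¥367,664.08):
Base rate for 8569.23.55 is 13.5%.
Duty = ¥367,664.08 × 13.5% = ¥49,634.65.
Line 3 (3212.58.95, Casius, 2,999 liters, ¥624,391.80):
Base rate for 3212.58.95 is 34%.
Additional duty on 3212.58.95 from Casius: +24.6%. Applied ad valorem rate: 34% + 24.6% = 58.6%.
Duty = ¥624,391.80 × 58.6% = ¥365,893.59.
Total = ¥0.00 + ¥49,634.65 + ¥365,893.59 = ¥415,528.24.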